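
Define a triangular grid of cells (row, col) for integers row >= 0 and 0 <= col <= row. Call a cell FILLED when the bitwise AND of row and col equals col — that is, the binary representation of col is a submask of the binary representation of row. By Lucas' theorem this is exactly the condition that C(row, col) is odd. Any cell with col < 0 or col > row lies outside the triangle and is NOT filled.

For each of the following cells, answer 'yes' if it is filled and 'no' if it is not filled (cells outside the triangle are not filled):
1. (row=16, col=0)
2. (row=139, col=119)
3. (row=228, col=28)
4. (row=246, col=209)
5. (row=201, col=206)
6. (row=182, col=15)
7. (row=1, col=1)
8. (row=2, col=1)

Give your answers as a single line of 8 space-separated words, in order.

(16,0): row=0b10000, col=0b0, row AND col = 0b0 = 0; 0 == 0 -> filled
(139,119): row=0b10001011, col=0b1110111, row AND col = 0b11 = 3; 3 != 119 -> empty
(228,28): row=0b11100100, col=0b11100, row AND col = 0b100 = 4; 4 != 28 -> empty
(246,209): row=0b11110110, col=0b11010001, row AND col = 0b11010000 = 208; 208 != 209 -> empty
(201,206): col outside [0, 201] -> not filled
(182,15): row=0b10110110, col=0b1111, row AND col = 0b110 = 6; 6 != 15 -> empty
(1,1): row=0b1, col=0b1, row AND col = 0b1 = 1; 1 == 1 -> filled
(2,1): row=0b10, col=0b1, row AND col = 0b0 = 0; 0 != 1 -> empty

Answer: yes no no no no no yes no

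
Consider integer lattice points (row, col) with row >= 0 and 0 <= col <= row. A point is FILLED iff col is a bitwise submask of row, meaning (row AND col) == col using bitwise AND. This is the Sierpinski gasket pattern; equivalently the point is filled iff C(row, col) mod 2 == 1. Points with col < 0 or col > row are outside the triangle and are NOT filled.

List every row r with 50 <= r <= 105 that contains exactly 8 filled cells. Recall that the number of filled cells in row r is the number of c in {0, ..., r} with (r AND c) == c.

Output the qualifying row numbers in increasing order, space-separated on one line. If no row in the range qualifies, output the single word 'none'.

Answer: 50 52 56 67 69 70 73 74 76 81 82 84 88 97 98 100 104

Derivation:
Row r has 2^popcount(r) filled cells, so we need popcount(r) = log2(8) = 3.
Scan r = 50..105 and keep those with exactly 3 one-bits:
r=50=110010 popcount=3 -> KEEP
r=51=110011 popcount=4 -> skip
r=52=110100 popcount=3 -> KEEP
r=53=110101 popcount=4 -> skip
r=54=110110 popcount=4 -> skip
r=55=110111 popcount=5 -> skip
r=56=111000 popcount=3 -> KEEP
r=57=111001 popcount=4 -> skip
r=58=111010 popcount=4 -> skip
r=59=111011 popcount=5 -> skip
r=60=111100 popcount=4 -> skip
r=61=111101 popcount=5 -> skip
r=62=111110 popcount=5 -> skip
r=63=111111 popcount=6 -> skip
r=64=1000000 popcount=1 -> skip
r=65=1000001 popcount=2 -> skip
r=66=1000010 popcount=2 -> skip
r=67=1000011 popcount=3 -> KEEP
r=68=1000100 popcount=2 -> skip
r=69=1000101 popcount=3 -> KEEP
r=70=1000110 popcount=3 -> KEEP
r=71=1000111 popcount=4 -> skip
r=72=1001000 popcount=2 -> skip
r=73=1001001 popcount=3 -> KEEP
r=74=1001010 popcount=3 -> KEEP
r=75=1001011 popcount=4 -> skip
r=76=1001100 popcount=3 -> KEEP
r=77=1001101 popcount=4 -> skip
r=78=1001110 popcount=4 -> skip
r=79=1001111 popcount=5 -> skip
r=80=1010000 popcount=2 -> skip
r=81=1010001 popcount=3 -> KEEP
r=82=1010010 popcount=3 -> KEEP
r=83=1010011 popcount=4 -> skip
r=84=1010100 popcount=3 -> KEEP
r=85=1010101 popcount=4 -> skip
r=86=1010110 popcount=4 -> skip
r=87=1010111 popcount=5 -> skip
r=88=1011000 popcount=3 -> KEEP
r=89=1011001 popcount=4 -> skip
r=90=1011010 popcount=4 -> skip
r=91=1011011 popcount=5 -> skip
r=92=1011100 popcount=4 -> skip
r=93=1011101 popcount=5 -> skip
r=94=1011110 popcount=5 -> skip
r=95=1011111 popcount=6 -> skip
r=96=1100000 popcount=2 -> skip
r=97=1100001 popcount=3 -> KEEP
r=98=1100010 popcount=3 -> KEEP
r=99=1100011 popcount=4 -> skip
r=100=1100100 popcount=3 -> KEEP
r=101=1100101 popcount=4 -> skip
r=102=1100110 popcount=4 -> skip
r=103=1100111 popcount=5 -> skip
r=104=1101000 popcount=3 -> KEEP
r=105=1101001 popcount=4 -> skip
Kept rows: 50 52 56 67 69 70 73 74 76 81 82 84 88 97 98 100 104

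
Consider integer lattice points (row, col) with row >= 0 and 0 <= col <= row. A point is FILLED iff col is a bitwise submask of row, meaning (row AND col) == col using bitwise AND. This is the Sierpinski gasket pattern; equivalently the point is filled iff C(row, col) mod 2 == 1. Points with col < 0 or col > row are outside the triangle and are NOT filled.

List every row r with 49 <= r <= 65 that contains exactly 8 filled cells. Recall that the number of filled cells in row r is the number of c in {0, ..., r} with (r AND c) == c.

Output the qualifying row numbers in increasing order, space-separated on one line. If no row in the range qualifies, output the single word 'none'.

Answer: 49 50 52 56

Derivation:
Row r has 2^popcount(r) filled cells, so we need popcount(r) = log2(8) = 3.
Scan r = 49..65 and keep those with exactly 3 one-bits:
r=49=110001 popcount=3 -> KEEP
r=50=110010 popcount=3 -> KEEP
r=51=110011 popcount=4 -> skip
r=52=110100 popcount=3 -> KEEP
r=53=110101 popcount=4 -> skip
r=54=110110 popcount=4 -> skip
r=55=110111 popcount=5 -> skip
r=56=111000 popcount=3 -> KEEP
r=57=111001 popcount=4 -> skip
r=58=111010 popcount=4 -> skip
r=59=111011 popcount=5 -> skip
r=60=111100 popcount=4 -> skip
r=61=111101 popcount=5 -> skip
r=62=111110 popcount=5 -> skip
r=63=111111 popcount=6 -> skip
r=64=1000000 popcount=1 -> skip
r=65=1000001 popcount=2 -> skip
Kept rows: 49 50 52 56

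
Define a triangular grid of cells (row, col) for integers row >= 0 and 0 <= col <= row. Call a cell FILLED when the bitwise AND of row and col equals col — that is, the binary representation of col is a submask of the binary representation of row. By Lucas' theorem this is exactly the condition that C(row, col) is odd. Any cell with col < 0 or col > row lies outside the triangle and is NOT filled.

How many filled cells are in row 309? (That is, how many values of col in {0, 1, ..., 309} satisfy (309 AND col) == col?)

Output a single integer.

309 in binary = 100110101
popcount(309) = number of 1-bits in 100110101 = 5
A col c satisfies (309 AND c) == c iff every set bit of c is also set in 309; each of the 5 set bits of 309 can independently be on or off in c.
count = 2^5 = 32

Answer: 32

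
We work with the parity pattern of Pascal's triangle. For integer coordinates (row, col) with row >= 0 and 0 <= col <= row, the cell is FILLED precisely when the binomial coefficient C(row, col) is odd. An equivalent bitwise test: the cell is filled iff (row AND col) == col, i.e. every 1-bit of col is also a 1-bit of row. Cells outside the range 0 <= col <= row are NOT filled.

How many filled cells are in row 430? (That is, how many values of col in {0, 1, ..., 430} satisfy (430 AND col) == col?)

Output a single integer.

430 in binary = 110101110
popcount(430) = number of 1-bits in 110101110 = 6
A col c satisfies (430 AND c) == c iff every set bit of c is also set in 430; each of the 6 set bits of 430 can independently be on or off in c.
count = 2^6 = 64

Answer: 64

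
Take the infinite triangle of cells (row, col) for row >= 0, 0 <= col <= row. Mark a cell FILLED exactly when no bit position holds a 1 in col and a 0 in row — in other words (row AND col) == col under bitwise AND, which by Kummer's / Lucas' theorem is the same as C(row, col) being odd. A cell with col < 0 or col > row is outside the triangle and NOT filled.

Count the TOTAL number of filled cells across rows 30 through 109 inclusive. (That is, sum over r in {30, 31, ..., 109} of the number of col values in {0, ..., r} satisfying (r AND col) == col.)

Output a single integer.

Answer: 1248

Derivation:
r30=11110 pc4: +16 =16
r31=11111 pc5: +32 =48
r32=100000 pc1: +2 =50
r33=100001 pc2: +4 =54
r34=100010 pc2: +4 =58
r35=100011 pc3: +8 =66
r36=100100 pc2: +4 =70
r37=100101 pc3: +8 =78
r38=100110 pc3: +8 =86
r39=100111 pc4: +16 =102
r40=101000 pc2: +4 =106
r41=101001 pc3: +8 =114
r42=101010 pc3: +8 =122
r43=101011 pc4: +16 =138
r44=101100 pc3: +8 =146
r45=101101 pc4: +16 =162
r46=101110 pc4: +16 =178
r47=101111 pc5: +32 =210
r48=110000 pc2: +4 =214
r49=110001 pc3: +8 =222
r50=110010 pc3: +8 =230
r51=110011 pc4: +16 =246
r52=110100 pc3: +8 =254
r53=110101 pc4: +16 =270
r54=110110 pc4: +16 =286
r55=110111 pc5: +32 =318
r56=111000 pc3: +8 =326
r57=111001 pc4: +16 =342
r58=111010 pc4: +16 =358
r59=111011 pc5: +32 =390
r60=111100 pc4: +16 =406
r61=111101 pc5: +32 =438
r62=111110 pc5: +32 =470
r63=111111 pc6: +64 =534
r64=1000000 pc1: +2 =536
r65=1000001 pc2: +4 =540
r66=1000010 pc2: +4 =544
r67=1000011 pc3: +8 =552
r68=1000100 pc2: +4 =556
r69=1000101 pc3: +8 =564
r70=1000110 pc3: +8 =572
r71=1000111 pc4: +16 =588
r72=1001000 pc2: +4 =592
r73=1001001 pc3: +8 =600
r74=1001010 pc3: +8 =608
r75=1001011 pc4: +16 =624
r76=1001100 pc3: +8 =632
r77=1001101 pc4: +16 =648
r78=1001110 pc4: +16 =664
r79=1001111 pc5: +32 =696
r80=1010000 pc2: +4 =700
r81=1010001 pc3: +8 =708
r82=1010010 pc3: +8 =716
r83=1010011 pc4: +16 =732
r84=1010100 pc3: +8 =740
r85=1010101 pc4: +16 =756
r86=1010110 pc4: +16 =772
r87=1010111 pc5: +32 =804
r88=1011000 pc3: +8 =812
r89=1011001 pc4: +16 =828
r90=1011010 pc4: +16 =844
r91=1011011 pc5: +32 =876
r92=1011100 pc4: +16 =892
r93=1011101 pc5: +32 =924
r94=1011110 pc5: +32 =956
r95=1011111 pc6: +64 =1020
r96=1100000 pc2: +4 =1024
r97=1100001 pc3: +8 =1032
r98=1100010 pc3: +8 =1040
r99=1100011 pc4: +16 =1056
r100=1100100 pc3: +8 =1064
r101=1100101 pc4: +16 =1080
r102=1100110 pc4: +16 =1096
r103=1100111 pc5: +32 =1128
r104=1101000 pc3: +8 =1136
r105=1101001 pc4: +16 =1152
r106=1101010 pc4: +16 =1168
r107=1101011 pc5: +32 =1200
r108=1101100 pc4: +16 =1216
r109=1101101 pc5: +32 =1248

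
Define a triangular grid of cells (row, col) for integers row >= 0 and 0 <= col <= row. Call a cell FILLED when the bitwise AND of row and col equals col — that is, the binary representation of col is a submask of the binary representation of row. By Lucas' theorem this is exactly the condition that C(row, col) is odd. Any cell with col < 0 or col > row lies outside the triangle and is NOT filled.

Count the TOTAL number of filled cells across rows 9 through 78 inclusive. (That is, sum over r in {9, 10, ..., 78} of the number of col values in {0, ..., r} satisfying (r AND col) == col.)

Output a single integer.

Answer: 830

Derivation:
r9=1001 pc2: +4 =4
r10=1010 pc2: +4 =8
r11=1011 pc3: +8 =16
r12=1100 pc2: +4 =20
r13=1101 pc3: +8 =28
r14=1110 pc3: +8 =36
r15=1111 pc4: +16 =52
r16=10000 pc1: +2 =54
r17=10001 pc2: +4 =58
r18=10010 pc2: +4 =62
r19=10011 pc3: +8 =70
r20=10100 pc2: +4 =74
r21=10101 pc3: +8 =82
r22=10110 pc3: +8 =90
r23=10111 pc4: +16 =106
r24=11000 pc2: +4 =110
r25=11001 pc3: +8 =118
r26=11010 pc3: +8 =126
r27=11011 pc4: +16 =142
r28=11100 pc3: +8 =150
r29=11101 pc4: +16 =166
r30=11110 pc4: +16 =182
r31=11111 pc5: +32 =214
r32=100000 pc1: +2 =216
r33=100001 pc2: +4 =220
r34=100010 pc2: +4 =224
r35=100011 pc3: +8 =232
r36=100100 pc2: +4 =236
r37=100101 pc3: +8 =244
r38=100110 pc3: +8 =252
r39=100111 pc4: +16 =268
r40=101000 pc2: +4 =272
r41=101001 pc3: +8 =280
r42=101010 pc3: +8 =288
r43=101011 pc4: +16 =304
r44=101100 pc3: +8 =312
r45=101101 pc4: +16 =328
r46=101110 pc4: +16 =344
r47=101111 pc5: +32 =376
r48=110000 pc2: +4 =380
r49=110001 pc3: +8 =388
r50=110010 pc3: +8 =396
r51=110011 pc4: +16 =412
r52=110100 pc3: +8 =420
r53=110101 pc4: +16 =436
r54=110110 pc4: +16 =452
r55=110111 pc5: +32 =484
r56=111000 pc3: +8 =492
r57=111001 pc4: +16 =508
r58=111010 pc4: +16 =524
r59=111011 pc5: +32 =556
r60=111100 pc4: +16 =572
r61=111101 pc5: +32 =604
r62=111110 pc5: +32 =636
r63=111111 pc6: +64 =700
r64=1000000 pc1: +2 =702
r65=1000001 pc2: +4 =706
r66=1000010 pc2: +4 =710
r67=1000011 pc3: +8 =718
r68=1000100 pc2: +4 =722
r69=1000101 pc3: +8 =730
r70=1000110 pc3: +8 =738
r71=1000111 pc4: +16 =754
r72=1001000 pc2: +4 =758
r73=1001001 pc3: +8 =766
r74=1001010 pc3: +8 =774
r75=1001011 pc4: +16 =790
r76=1001100 pc3: +8 =798
r77=1001101 pc4: +16 =814
r78=1001110 pc4: +16 =830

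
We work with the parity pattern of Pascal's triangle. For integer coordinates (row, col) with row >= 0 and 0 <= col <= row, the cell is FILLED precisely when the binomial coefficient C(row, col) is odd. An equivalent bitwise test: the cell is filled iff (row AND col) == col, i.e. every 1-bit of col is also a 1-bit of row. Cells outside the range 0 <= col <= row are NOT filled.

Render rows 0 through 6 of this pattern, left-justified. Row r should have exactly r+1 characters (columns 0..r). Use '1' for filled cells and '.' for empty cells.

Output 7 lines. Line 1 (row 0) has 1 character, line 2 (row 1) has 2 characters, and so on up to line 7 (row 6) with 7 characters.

r0=0: 1
r1=1: 11
r2=10: 1.1
r3=11: 1111
r4=100: 1...1
r5=101: 11..11
r6=110: 1.1.1.1

Answer: 1
11
1.1
1111
1...1
11..11
1.1.1.1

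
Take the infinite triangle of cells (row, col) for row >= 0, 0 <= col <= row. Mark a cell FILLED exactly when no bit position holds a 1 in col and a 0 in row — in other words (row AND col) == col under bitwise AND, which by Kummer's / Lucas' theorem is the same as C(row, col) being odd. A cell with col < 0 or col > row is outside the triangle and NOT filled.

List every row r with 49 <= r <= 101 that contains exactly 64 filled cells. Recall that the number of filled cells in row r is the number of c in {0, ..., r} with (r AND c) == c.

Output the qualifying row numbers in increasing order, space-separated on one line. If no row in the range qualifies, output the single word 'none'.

Row r has 2^popcount(r) filled cells, so we need popcount(r) = log2(64) = 6.
Scan r = 49..101 and keep those with exactly 6 one-bits:
r=49=110001 popcount=3 -> skip
r=50=110010 popcount=3 -> skip
r=51=110011 popcount=4 -> skip
r=52=110100 popcount=3 -> skip
r=53=110101 popcount=4 -> skip
r=54=110110 popcount=4 -> skip
r=55=110111 popcount=5 -> skip
r=56=111000 popcount=3 -> skip
r=57=111001 popcount=4 -> skip
r=58=111010 popcount=4 -> skip
r=59=111011 popcount=5 -> skip
r=60=111100 popcount=4 -> skip
r=61=111101 popcount=5 -> skip
r=62=111110 popcount=5 -> skip
r=63=111111 popcount=6 -> KEEP
r=64=1000000 popcount=1 -> skip
r=65=1000001 popcount=2 -> skip
r=66=1000010 popcount=2 -> skip
r=67=1000011 popcount=3 -> skip
r=68=1000100 popcount=2 -> skip
r=69=1000101 popcount=3 -> skip
r=70=1000110 popcount=3 -> skip
r=71=1000111 popcount=4 -> skip
r=72=1001000 popcount=2 -> skip
r=73=1001001 popcount=3 -> skip
r=74=1001010 popcount=3 -> skip
r=75=1001011 popcount=4 -> skip
r=76=1001100 popcount=3 -> skip
r=77=1001101 popcount=4 -> skip
r=78=1001110 popcount=4 -> skip
r=79=1001111 popcount=5 -> skip
r=80=1010000 popcount=2 -> skip
r=81=1010001 popcount=3 -> skip
r=82=1010010 popcount=3 -> skip
r=83=1010011 popcount=4 -> skip
r=84=1010100 popcount=3 -> skip
r=85=1010101 popcount=4 -> skip
r=86=1010110 popcount=4 -> skip
r=87=1010111 popcount=5 -> skip
r=88=1011000 popcount=3 -> skip
r=89=1011001 popcount=4 -> skip
r=90=1011010 popcount=4 -> skip
r=91=1011011 popcount=5 -> skip
r=92=1011100 popcount=4 -> skip
r=93=1011101 popcount=5 -> skip
r=94=1011110 popcount=5 -> skip
r=95=1011111 popcount=6 -> KEEP
r=96=1100000 popcount=2 -> skip
r=97=1100001 popcount=3 -> skip
r=98=1100010 popcount=3 -> skip
r=99=1100011 popcount=4 -> skip
r=100=1100100 popcount=3 -> skip
r=101=1100101 popcount=4 -> skip
Kept rows: 63 95

Answer: 63 95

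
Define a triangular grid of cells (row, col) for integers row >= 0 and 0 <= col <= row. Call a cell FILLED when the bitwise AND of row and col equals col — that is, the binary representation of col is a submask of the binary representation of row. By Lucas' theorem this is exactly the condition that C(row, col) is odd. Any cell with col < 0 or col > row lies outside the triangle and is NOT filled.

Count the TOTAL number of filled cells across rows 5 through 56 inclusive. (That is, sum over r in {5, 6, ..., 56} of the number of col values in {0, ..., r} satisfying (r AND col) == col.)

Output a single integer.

Answer: 510

Derivation:
r5=101 pc2: +4 =4
r6=110 pc2: +4 =8
r7=111 pc3: +8 =16
r8=1000 pc1: +2 =18
r9=1001 pc2: +4 =22
r10=1010 pc2: +4 =26
r11=1011 pc3: +8 =34
r12=1100 pc2: +4 =38
r13=1101 pc3: +8 =46
r14=1110 pc3: +8 =54
r15=1111 pc4: +16 =70
r16=10000 pc1: +2 =72
r17=10001 pc2: +4 =76
r18=10010 pc2: +4 =80
r19=10011 pc3: +8 =88
r20=10100 pc2: +4 =92
r21=10101 pc3: +8 =100
r22=10110 pc3: +8 =108
r23=10111 pc4: +16 =124
r24=11000 pc2: +4 =128
r25=11001 pc3: +8 =136
r26=11010 pc3: +8 =144
r27=11011 pc4: +16 =160
r28=11100 pc3: +8 =168
r29=11101 pc4: +16 =184
r30=11110 pc4: +16 =200
r31=11111 pc5: +32 =232
r32=100000 pc1: +2 =234
r33=100001 pc2: +4 =238
r34=100010 pc2: +4 =242
r35=100011 pc3: +8 =250
r36=100100 pc2: +4 =254
r37=100101 pc3: +8 =262
r38=100110 pc3: +8 =270
r39=100111 pc4: +16 =286
r40=101000 pc2: +4 =290
r41=101001 pc3: +8 =298
r42=101010 pc3: +8 =306
r43=101011 pc4: +16 =322
r44=101100 pc3: +8 =330
r45=101101 pc4: +16 =346
r46=101110 pc4: +16 =362
r47=101111 pc5: +32 =394
r48=110000 pc2: +4 =398
r49=110001 pc3: +8 =406
r50=110010 pc3: +8 =414
r51=110011 pc4: +16 =430
r52=110100 pc3: +8 =438
r53=110101 pc4: +16 =454
r54=110110 pc4: +16 =470
r55=110111 pc5: +32 =502
r56=111000 pc3: +8 =510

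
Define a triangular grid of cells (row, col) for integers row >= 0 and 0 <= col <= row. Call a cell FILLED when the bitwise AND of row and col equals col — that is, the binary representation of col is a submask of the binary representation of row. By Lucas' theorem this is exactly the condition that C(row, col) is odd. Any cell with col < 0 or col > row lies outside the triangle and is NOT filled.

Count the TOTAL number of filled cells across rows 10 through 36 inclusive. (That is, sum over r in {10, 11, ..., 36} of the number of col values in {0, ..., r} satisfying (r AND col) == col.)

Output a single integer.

Answer: 232

Derivation:
r10=1010 pc2: +4 =4
r11=1011 pc3: +8 =12
r12=1100 pc2: +4 =16
r13=1101 pc3: +8 =24
r14=1110 pc3: +8 =32
r15=1111 pc4: +16 =48
r16=10000 pc1: +2 =50
r17=10001 pc2: +4 =54
r18=10010 pc2: +4 =58
r19=10011 pc3: +8 =66
r20=10100 pc2: +4 =70
r21=10101 pc3: +8 =78
r22=10110 pc3: +8 =86
r23=10111 pc4: +16 =102
r24=11000 pc2: +4 =106
r25=11001 pc3: +8 =114
r26=11010 pc3: +8 =122
r27=11011 pc4: +16 =138
r28=11100 pc3: +8 =146
r29=11101 pc4: +16 =162
r30=11110 pc4: +16 =178
r31=11111 pc5: +32 =210
r32=100000 pc1: +2 =212
r33=100001 pc2: +4 =216
r34=100010 pc2: +4 =220
r35=100011 pc3: +8 =228
r36=100100 pc2: +4 =232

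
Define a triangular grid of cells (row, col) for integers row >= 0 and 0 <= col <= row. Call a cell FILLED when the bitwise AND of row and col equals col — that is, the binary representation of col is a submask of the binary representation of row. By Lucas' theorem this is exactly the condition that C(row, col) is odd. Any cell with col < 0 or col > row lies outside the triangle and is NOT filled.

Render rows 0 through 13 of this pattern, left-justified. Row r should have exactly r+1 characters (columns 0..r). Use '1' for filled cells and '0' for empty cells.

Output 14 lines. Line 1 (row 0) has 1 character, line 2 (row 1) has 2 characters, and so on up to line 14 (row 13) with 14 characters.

Answer: 1
11
101
1111
10001
110011
1010101
11111111
100000001
1100000011
10100000101
111100001111
1000100010001
11001100110011

Derivation:
r0=0: 1
r1=1: 11
r2=10: 101
r3=11: 1111
r4=100: 10001
r5=101: 110011
r6=110: 1010101
r7=111: 11111111
r8=1000: 100000001
r9=1001: 1100000011
r10=1010: 10100000101
r11=1011: 111100001111
r12=1100: 1000100010001
r13=1101: 11001100110011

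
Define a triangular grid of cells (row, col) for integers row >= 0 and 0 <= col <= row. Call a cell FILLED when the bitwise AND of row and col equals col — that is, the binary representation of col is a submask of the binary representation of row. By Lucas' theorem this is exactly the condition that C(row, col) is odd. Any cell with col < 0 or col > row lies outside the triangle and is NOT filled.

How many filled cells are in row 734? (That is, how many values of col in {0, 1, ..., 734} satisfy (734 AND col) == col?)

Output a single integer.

734 in binary = 1011011110
popcount(734) = number of 1-bits in 1011011110 = 7
A col c satisfies (734 AND c) == c iff every set bit of c is also set in 734; each of the 7 set bits of 734 can independently be on or off in c.
count = 2^7 = 128

Answer: 128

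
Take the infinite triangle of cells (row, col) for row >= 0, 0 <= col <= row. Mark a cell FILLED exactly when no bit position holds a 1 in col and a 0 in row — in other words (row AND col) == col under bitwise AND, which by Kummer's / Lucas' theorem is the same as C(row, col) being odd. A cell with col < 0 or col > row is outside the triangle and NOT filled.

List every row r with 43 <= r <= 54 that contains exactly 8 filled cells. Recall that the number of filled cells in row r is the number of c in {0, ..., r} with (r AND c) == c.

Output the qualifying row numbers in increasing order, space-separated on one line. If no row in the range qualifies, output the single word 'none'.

Answer: 44 49 50 52

Derivation:
Row r has 2^popcount(r) filled cells, so we need popcount(r) = log2(8) = 3.
Scan r = 43..54 and keep those with exactly 3 one-bits:
r=43=101011 popcount=4 -> skip
r=44=101100 popcount=3 -> KEEP
r=45=101101 popcount=4 -> skip
r=46=101110 popcount=4 -> skip
r=47=101111 popcount=5 -> skip
r=48=110000 popcount=2 -> skip
r=49=110001 popcount=3 -> KEEP
r=50=110010 popcount=3 -> KEEP
r=51=110011 popcount=4 -> skip
r=52=110100 popcount=3 -> KEEP
r=53=110101 popcount=4 -> skip
r=54=110110 popcount=4 -> skip
Kept rows: 44 49 50 52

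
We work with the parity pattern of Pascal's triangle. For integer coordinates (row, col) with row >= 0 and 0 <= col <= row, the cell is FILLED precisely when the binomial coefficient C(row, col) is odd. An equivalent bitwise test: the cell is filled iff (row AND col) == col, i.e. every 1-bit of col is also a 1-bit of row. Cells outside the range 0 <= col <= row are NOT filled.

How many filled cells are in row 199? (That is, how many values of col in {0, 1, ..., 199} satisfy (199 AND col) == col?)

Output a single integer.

199 in binary = 11000111
popcount(199) = number of 1-bits in 11000111 = 5
A col c satisfies (199 AND c) == c iff every set bit of c is also set in 199; each of the 5 set bits of 199 can independently be on or off in c.
count = 2^5 = 32

Answer: 32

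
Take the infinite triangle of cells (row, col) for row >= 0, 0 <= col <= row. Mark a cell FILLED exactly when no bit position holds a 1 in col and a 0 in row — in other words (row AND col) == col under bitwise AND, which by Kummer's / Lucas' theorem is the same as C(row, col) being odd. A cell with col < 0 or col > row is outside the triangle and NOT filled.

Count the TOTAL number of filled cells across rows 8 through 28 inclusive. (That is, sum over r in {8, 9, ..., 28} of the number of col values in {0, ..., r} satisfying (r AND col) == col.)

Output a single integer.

Answer: 152

Derivation:
r8=1000 pc1: +2 =2
r9=1001 pc2: +4 =6
r10=1010 pc2: +4 =10
r11=1011 pc3: +8 =18
r12=1100 pc2: +4 =22
r13=1101 pc3: +8 =30
r14=1110 pc3: +8 =38
r15=1111 pc4: +16 =54
r16=10000 pc1: +2 =56
r17=10001 pc2: +4 =60
r18=10010 pc2: +4 =64
r19=10011 pc3: +8 =72
r20=10100 pc2: +4 =76
r21=10101 pc3: +8 =84
r22=10110 pc3: +8 =92
r23=10111 pc4: +16 =108
r24=11000 pc2: +4 =112
r25=11001 pc3: +8 =120
r26=11010 pc3: +8 =128
r27=11011 pc4: +16 =144
r28=11100 pc3: +8 =152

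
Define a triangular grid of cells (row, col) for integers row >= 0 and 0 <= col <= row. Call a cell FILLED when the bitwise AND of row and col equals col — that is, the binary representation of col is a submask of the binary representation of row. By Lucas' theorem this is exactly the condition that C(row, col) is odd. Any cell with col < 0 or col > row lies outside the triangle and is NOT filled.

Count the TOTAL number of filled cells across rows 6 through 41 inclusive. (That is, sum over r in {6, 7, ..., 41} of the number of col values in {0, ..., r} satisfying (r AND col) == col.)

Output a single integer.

Answer: 294

Derivation:
r6=110 pc2: +4 =4
r7=111 pc3: +8 =12
r8=1000 pc1: +2 =14
r9=1001 pc2: +4 =18
r10=1010 pc2: +4 =22
r11=1011 pc3: +8 =30
r12=1100 pc2: +4 =34
r13=1101 pc3: +8 =42
r14=1110 pc3: +8 =50
r15=1111 pc4: +16 =66
r16=10000 pc1: +2 =68
r17=10001 pc2: +4 =72
r18=10010 pc2: +4 =76
r19=10011 pc3: +8 =84
r20=10100 pc2: +4 =88
r21=10101 pc3: +8 =96
r22=10110 pc3: +8 =104
r23=10111 pc4: +16 =120
r24=11000 pc2: +4 =124
r25=11001 pc3: +8 =132
r26=11010 pc3: +8 =140
r27=11011 pc4: +16 =156
r28=11100 pc3: +8 =164
r29=11101 pc4: +16 =180
r30=11110 pc4: +16 =196
r31=11111 pc5: +32 =228
r32=100000 pc1: +2 =230
r33=100001 pc2: +4 =234
r34=100010 pc2: +4 =238
r35=100011 pc3: +8 =246
r36=100100 pc2: +4 =250
r37=100101 pc3: +8 =258
r38=100110 pc3: +8 =266
r39=100111 pc4: +16 =282
r40=101000 pc2: +4 =286
r41=101001 pc3: +8 =294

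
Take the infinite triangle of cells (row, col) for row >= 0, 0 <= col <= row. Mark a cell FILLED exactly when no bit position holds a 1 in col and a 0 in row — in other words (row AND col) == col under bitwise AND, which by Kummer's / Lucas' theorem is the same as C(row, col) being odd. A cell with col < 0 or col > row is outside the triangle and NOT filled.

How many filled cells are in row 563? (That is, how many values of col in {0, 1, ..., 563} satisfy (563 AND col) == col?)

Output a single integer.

563 in binary = 1000110011
popcount(563) = number of 1-bits in 1000110011 = 5
A col c satisfies (563 AND c) == c iff every set bit of c is also set in 563; each of the 5 set bits of 563 can independently be on or off in c.
count = 2^5 = 32

Answer: 32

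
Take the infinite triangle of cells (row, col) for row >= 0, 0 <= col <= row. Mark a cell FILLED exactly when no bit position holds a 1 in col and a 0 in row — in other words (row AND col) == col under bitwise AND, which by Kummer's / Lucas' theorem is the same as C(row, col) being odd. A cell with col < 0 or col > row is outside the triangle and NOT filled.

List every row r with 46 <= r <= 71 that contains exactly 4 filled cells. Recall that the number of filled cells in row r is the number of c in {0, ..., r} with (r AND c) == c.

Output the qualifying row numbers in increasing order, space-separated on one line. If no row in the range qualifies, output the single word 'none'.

Row r has 2^popcount(r) filled cells, so we need popcount(r) = log2(4) = 2.
Scan r = 46..71 and keep those with exactly 2 one-bits:
r=46=101110 popcount=4 -> skip
r=47=101111 popcount=5 -> skip
r=48=110000 popcount=2 -> KEEP
r=49=110001 popcount=3 -> skip
r=50=110010 popcount=3 -> skip
r=51=110011 popcount=4 -> skip
r=52=110100 popcount=3 -> skip
r=53=110101 popcount=4 -> skip
r=54=110110 popcount=4 -> skip
r=55=110111 popcount=5 -> skip
r=56=111000 popcount=3 -> skip
r=57=111001 popcount=4 -> skip
r=58=111010 popcount=4 -> skip
r=59=111011 popcount=5 -> skip
r=60=111100 popcount=4 -> skip
r=61=111101 popcount=5 -> skip
r=62=111110 popcount=5 -> skip
r=63=111111 popcount=6 -> skip
r=64=1000000 popcount=1 -> skip
r=65=1000001 popcount=2 -> KEEP
r=66=1000010 popcount=2 -> KEEP
r=67=1000011 popcount=3 -> skip
r=68=1000100 popcount=2 -> KEEP
r=69=1000101 popcount=3 -> skip
r=70=1000110 popcount=3 -> skip
r=71=1000111 popcount=4 -> skip
Kept rows: 48 65 66 68

Answer: 48 65 66 68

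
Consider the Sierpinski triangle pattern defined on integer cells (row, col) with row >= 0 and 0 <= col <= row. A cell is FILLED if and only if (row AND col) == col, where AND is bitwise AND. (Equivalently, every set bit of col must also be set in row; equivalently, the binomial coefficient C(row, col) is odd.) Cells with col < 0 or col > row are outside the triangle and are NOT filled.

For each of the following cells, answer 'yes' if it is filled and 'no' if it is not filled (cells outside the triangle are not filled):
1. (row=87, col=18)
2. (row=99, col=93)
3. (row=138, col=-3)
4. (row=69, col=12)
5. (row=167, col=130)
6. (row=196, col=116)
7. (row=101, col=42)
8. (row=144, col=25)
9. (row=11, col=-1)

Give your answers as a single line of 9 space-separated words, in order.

Answer: yes no no no yes no no no no

Derivation:
(87,18): row=0b1010111, col=0b10010, row AND col = 0b10010 = 18; 18 == 18 -> filled
(99,93): row=0b1100011, col=0b1011101, row AND col = 0b1000001 = 65; 65 != 93 -> empty
(138,-3): col outside [0, 138] -> not filled
(69,12): row=0b1000101, col=0b1100, row AND col = 0b100 = 4; 4 != 12 -> empty
(167,130): row=0b10100111, col=0b10000010, row AND col = 0b10000010 = 130; 130 == 130 -> filled
(196,116): row=0b11000100, col=0b1110100, row AND col = 0b1000100 = 68; 68 != 116 -> empty
(101,42): row=0b1100101, col=0b101010, row AND col = 0b100000 = 32; 32 != 42 -> empty
(144,25): row=0b10010000, col=0b11001, row AND col = 0b10000 = 16; 16 != 25 -> empty
(11,-1): col outside [0, 11] -> not filled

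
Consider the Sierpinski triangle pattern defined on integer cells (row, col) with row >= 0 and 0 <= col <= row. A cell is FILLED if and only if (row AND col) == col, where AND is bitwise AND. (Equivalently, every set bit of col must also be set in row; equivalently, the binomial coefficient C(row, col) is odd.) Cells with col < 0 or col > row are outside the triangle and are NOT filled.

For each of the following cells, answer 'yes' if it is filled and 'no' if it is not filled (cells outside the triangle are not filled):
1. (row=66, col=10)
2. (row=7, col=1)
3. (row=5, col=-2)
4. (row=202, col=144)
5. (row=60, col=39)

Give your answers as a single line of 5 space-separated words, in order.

(66,10): row=0b1000010, col=0b1010, row AND col = 0b10 = 2; 2 != 10 -> empty
(7,1): row=0b111, col=0b1, row AND col = 0b1 = 1; 1 == 1 -> filled
(5,-2): col outside [0, 5] -> not filled
(202,144): row=0b11001010, col=0b10010000, row AND col = 0b10000000 = 128; 128 != 144 -> empty
(60,39): row=0b111100, col=0b100111, row AND col = 0b100100 = 36; 36 != 39 -> empty

Answer: no yes no no no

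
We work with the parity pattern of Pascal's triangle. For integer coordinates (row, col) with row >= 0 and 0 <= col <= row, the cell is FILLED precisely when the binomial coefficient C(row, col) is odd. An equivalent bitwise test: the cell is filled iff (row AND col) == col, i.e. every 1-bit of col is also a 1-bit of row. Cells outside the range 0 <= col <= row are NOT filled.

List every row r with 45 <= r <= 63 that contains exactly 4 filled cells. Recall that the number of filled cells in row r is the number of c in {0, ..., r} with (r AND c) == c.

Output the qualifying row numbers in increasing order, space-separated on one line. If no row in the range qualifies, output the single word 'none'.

Answer: 48

Derivation:
Row r has 2^popcount(r) filled cells, so we need popcount(r) = log2(4) = 2.
Scan r = 45..63 and keep those with exactly 2 one-bits:
r=45=101101 popcount=4 -> skip
r=46=101110 popcount=4 -> skip
r=47=101111 popcount=5 -> skip
r=48=110000 popcount=2 -> KEEP
r=49=110001 popcount=3 -> skip
r=50=110010 popcount=3 -> skip
r=51=110011 popcount=4 -> skip
r=52=110100 popcount=3 -> skip
r=53=110101 popcount=4 -> skip
r=54=110110 popcount=4 -> skip
r=55=110111 popcount=5 -> skip
r=56=111000 popcount=3 -> skip
r=57=111001 popcount=4 -> skip
r=58=111010 popcount=4 -> skip
r=59=111011 popcount=5 -> skip
r=60=111100 popcount=4 -> skip
r=61=111101 popcount=5 -> skip
r=62=111110 popcount=5 -> skip
r=63=111111 popcount=6 -> skip
Kept rows: 48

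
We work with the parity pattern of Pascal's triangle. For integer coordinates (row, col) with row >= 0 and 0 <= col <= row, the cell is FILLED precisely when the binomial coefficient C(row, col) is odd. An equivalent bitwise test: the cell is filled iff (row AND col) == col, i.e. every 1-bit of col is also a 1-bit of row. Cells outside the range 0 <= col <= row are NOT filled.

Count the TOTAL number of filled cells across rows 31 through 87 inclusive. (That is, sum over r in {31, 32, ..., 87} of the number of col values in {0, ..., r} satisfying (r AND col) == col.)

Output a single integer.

Answer: 788

Derivation:
r31=11111 pc5: +32 =32
r32=100000 pc1: +2 =34
r33=100001 pc2: +4 =38
r34=100010 pc2: +4 =42
r35=100011 pc3: +8 =50
r36=100100 pc2: +4 =54
r37=100101 pc3: +8 =62
r38=100110 pc3: +8 =70
r39=100111 pc4: +16 =86
r40=101000 pc2: +4 =90
r41=101001 pc3: +8 =98
r42=101010 pc3: +8 =106
r43=101011 pc4: +16 =122
r44=101100 pc3: +8 =130
r45=101101 pc4: +16 =146
r46=101110 pc4: +16 =162
r47=101111 pc5: +32 =194
r48=110000 pc2: +4 =198
r49=110001 pc3: +8 =206
r50=110010 pc3: +8 =214
r51=110011 pc4: +16 =230
r52=110100 pc3: +8 =238
r53=110101 pc4: +16 =254
r54=110110 pc4: +16 =270
r55=110111 pc5: +32 =302
r56=111000 pc3: +8 =310
r57=111001 pc4: +16 =326
r58=111010 pc4: +16 =342
r59=111011 pc5: +32 =374
r60=111100 pc4: +16 =390
r61=111101 pc5: +32 =422
r62=111110 pc5: +32 =454
r63=111111 pc6: +64 =518
r64=1000000 pc1: +2 =520
r65=1000001 pc2: +4 =524
r66=1000010 pc2: +4 =528
r67=1000011 pc3: +8 =536
r68=1000100 pc2: +4 =540
r69=1000101 pc3: +8 =548
r70=1000110 pc3: +8 =556
r71=1000111 pc4: +16 =572
r72=1001000 pc2: +4 =576
r73=1001001 pc3: +8 =584
r74=1001010 pc3: +8 =592
r75=1001011 pc4: +16 =608
r76=1001100 pc3: +8 =616
r77=1001101 pc4: +16 =632
r78=1001110 pc4: +16 =648
r79=1001111 pc5: +32 =680
r80=1010000 pc2: +4 =684
r81=1010001 pc3: +8 =692
r82=1010010 pc3: +8 =700
r83=1010011 pc4: +16 =716
r84=1010100 pc3: +8 =724
r85=1010101 pc4: +16 =740
r86=1010110 pc4: +16 =756
r87=1010111 pc5: +32 =788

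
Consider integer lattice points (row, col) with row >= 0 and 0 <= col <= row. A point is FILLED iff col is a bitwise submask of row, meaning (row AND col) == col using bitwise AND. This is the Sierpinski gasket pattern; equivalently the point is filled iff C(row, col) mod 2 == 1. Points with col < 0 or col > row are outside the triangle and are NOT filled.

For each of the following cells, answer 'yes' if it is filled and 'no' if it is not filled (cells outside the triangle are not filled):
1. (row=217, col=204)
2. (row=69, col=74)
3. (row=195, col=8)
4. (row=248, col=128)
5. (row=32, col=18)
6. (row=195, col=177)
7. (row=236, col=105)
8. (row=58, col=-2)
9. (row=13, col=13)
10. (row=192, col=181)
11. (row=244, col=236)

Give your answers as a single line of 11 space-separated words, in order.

Answer: no no no yes no no no no yes no no

Derivation:
(217,204): row=0b11011001, col=0b11001100, row AND col = 0b11001000 = 200; 200 != 204 -> empty
(69,74): col outside [0, 69] -> not filled
(195,8): row=0b11000011, col=0b1000, row AND col = 0b0 = 0; 0 != 8 -> empty
(248,128): row=0b11111000, col=0b10000000, row AND col = 0b10000000 = 128; 128 == 128 -> filled
(32,18): row=0b100000, col=0b10010, row AND col = 0b0 = 0; 0 != 18 -> empty
(195,177): row=0b11000011, col=0b10110001, row AND col = 0b10000001 = 129; 129 != 177 -> empty
(236,105): row=0b11101100, col=0b1101001, row AND col = 0b1101000 = 104; 104 != 105 -> empty
(58,-2): col outside [0, 58] -> not filled
(13,13): row=0b1101, col=0b1101, row AND col = 0b1101 = 13; 13 == 13 -> filled
(192,181): row=0b11000000, col=0b10110101, row AND col = 0b10000000 = 128; 128 != 181 -> empty
(244,236): row=0b11110100, col=0b11101100, row AND col = 0b11100100 = 228; 228 != 236 -> empty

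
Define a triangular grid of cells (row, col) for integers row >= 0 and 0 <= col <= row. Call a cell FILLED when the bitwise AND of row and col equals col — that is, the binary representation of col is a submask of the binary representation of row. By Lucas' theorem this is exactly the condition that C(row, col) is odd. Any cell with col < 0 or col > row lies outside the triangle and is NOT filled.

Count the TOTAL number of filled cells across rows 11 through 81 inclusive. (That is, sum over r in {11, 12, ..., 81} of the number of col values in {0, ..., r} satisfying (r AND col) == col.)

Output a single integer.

Answer: 866

Derivation:
r11=1011 pc3: +8 =8
r12=1100 pc2: +4 =12
r13=1101 pc3: +8 =20
r14=1110 pc3: +8 =28
r15=1111 pc4: +16 =44
r16=10000 pc1: +2 =46
r17=10001 pc2: +4 =50
r18=10010 pc2: +4 =54
r19=10011 pc3: +8 =62
r20=10100 pc2: +4 =66
r21=10101 pc3: +8 =74
r22=10110 pc3: +8 =82
r23=10111 pc4: +16 =98
r24=11000 pc2: +4 =102
r25=11001 pc3: +8 =110
r26=11010 pc3: +8 =118
r27=11011 pc4: +16 =134
r28=11100 pc3: +8 =142
r29=11101 pc4: +16 =158
r30=11110 pc4: +16 =174
r31=11111 pc5: +32 =206
r32=100000 pc1: +2 =208
r33=100001 pc2: +4 =212
r34=100010 pc2: +4 =216
r35=100011 pc3: +8 =224
r36=100100 pc2: +4 =228
r37=100101 pc3: +8 =236
r38=100110 pc3: +8 =244
r39=100111 pc4: +16 =260
r40=101000 pc2: +4 =264
r41=101001 pc3: +8 =272
r42=101010 pc3: +8 =280
r43=101011 pc4: +16 =296
r44=101100 pc3: +8 =304
r45=101101 pc4: +16 =320
r46=101110 pc4: +16 =336
r47=101111 pc5: +32 =368
r48=110000 pc2: +4 =372
r49=110001 pc3: +8 =380
r50=110010 pc3: +8 =388
r51=110011 pc4: +16 =404
r52=110100 pc3: +8 =412
r53=110101 pc4: +16 =428
r54=110110 pc4: +16 =444
r55=110111 pc5: +32 =476
r56=111000 pc3: +8 =484
r57=111001 pc4: +16 =500
r58=111010 pc4: +16 =516
r59=111011 pc5: +32 =548
r60=111100 pc4: +16 =564
r61=111101 pc5: +32 =596
r62=111110 pc5: +32 =628
r63=111111 pc6: +64 =692
r64=1000000 pc1: +2 =694
r65=1000001 pc2: +4 =698
r66=1000010 pc2: +4 =702
r67=1000011 pc3: +8 =710
r68=1000100 pc2: +4 =714
r69=1000101 pc3: +8 =722
r70=1000110 pc3: +8 =730
r71=1000111 pc4: +16 =746
r72=1001000 pc2: +4 =750
r73=1001001 pc3: +8 =758
r74=1001010 pc3: +8 =766
r75=1001011 pc4: +16 =782
r76=1001100 pc3: +8 =790
r77=1001101 pc4: +16 =806
r78=1001110 pc4: +16 =822
r79=1001111 pc5: +32 =854
r80=1010000 pc2: +4 =858
r81=1010001 pc3: +8 =866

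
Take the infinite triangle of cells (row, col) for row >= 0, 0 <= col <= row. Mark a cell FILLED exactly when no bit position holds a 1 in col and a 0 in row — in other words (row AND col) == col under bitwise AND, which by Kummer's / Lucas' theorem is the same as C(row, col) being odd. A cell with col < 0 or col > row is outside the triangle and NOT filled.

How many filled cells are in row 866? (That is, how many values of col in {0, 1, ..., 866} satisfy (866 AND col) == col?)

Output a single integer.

866 in binary = 1101100010
popcount(866) = number of 1-bits in 1101100010 = 5
A col c satisfies (866 AND c) == c iff every set bit of c is also set in 866; each of the 5 set bits of 866 can independently be on or off in c.
count = 2^5 = 32

Answer: 32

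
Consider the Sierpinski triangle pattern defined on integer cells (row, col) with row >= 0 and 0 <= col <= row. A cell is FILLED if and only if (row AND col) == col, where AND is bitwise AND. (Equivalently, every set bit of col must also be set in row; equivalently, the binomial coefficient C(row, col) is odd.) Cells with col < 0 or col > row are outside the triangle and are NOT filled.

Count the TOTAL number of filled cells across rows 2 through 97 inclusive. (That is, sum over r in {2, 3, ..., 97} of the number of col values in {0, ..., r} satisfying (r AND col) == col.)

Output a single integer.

r2=10 pc1: +2 =2
r3=11 pc2: +4 =6
r4=100 pc1: +2 =8
r5=101 pc2: +4 =12
r6=110 pc2: +4 =16
r7=111 pc3: +8 =24
r8=1000 pc1: +2 =26
r9=1001 pc2: +4 =30
r10=1010 pc2: +4 =34
r11=1011 pc3: +8 =42
r12=1100 pc2: +4 =46
r13=1101 pc3: +8 =54
r14=1110 pc3: +8 =62
r15=1111 pc4: +16 =78
r16=10000 pc1: +2 =80
r17=10001 pc2: +4 =84
r18=10010 pc2: +4 =88
r19=10011 pc3: +8 =96
r20=10100 pc2: +4 =100
r21=10101 pc3: +8 =108
r22=10110 pc3: +8 =116
r23=10111 pc4: +16 =132
r24=11000 pc2: +4 =136
r25=11001 pc3: +8 =144
r26=11010 pc3: +8 =152
r27=11011 pc4: +16 =168
r28=11100 pc3: +8 =176
r29=11101 pc4: +16 =192
r30=11110 pc4: +16 =208
r31=11111 pc5: +32 =240
r32=100000 pc1: +2 =242
r33=100001 pc2: +4 =246
r34=100010 pc2: +4 =250
r35=100011 pc3: +8 =258
r36=100100 pc2: +4 =262
r37=100101 pc3: +8 =270
r38=100110 pc3: +8 =278
r39=100111 pc4: +16 =294
r40=101000 pc2: +4 =298
r41=101001 pc3: +8 =306
r42=101010 pc3: +8 =314
r43=101011 pc4: +16 =330
r44=101100 pc3: +8 =338
r45=101101 pc4: +16 =354
r46=101110 pc4: +16 =370
r47=101111 pc5: +32 =402
r48=110000 pc2: +4 =406
r49=110001 pc3: +8 =414
r50=110010 pc3: +8 =422
r51=110011 pc4: +16 =438
r52=110100 pc3: +8 =446
r53=110101 pc4: +16 =462
r54=110110 pc4: +16 =478
r55=110111 pc5: +32 =510
r56=111000 pc3: +8 =518
r57=111001 pc4: +16 =534
r58=111010 pc4: +16 =550
r59=111011 pc5: +32 =582
r60=111100 pc4: +16 =598
r61=111101 pc5: +32 =630
r62=111110 pc5: +32 =662
r63=111111 pc6: +64 =726
r64=1000000 pc1: +2 =728
r65=1000001 pc2: +4 =732
r66=1000010 pc2: +4 =736
r67=1000011 pc3: +8 =744
r68=1000100 pc2: +4 =748
r69=1000101 pc3: +8 =756
r70=1000110 pc3: +8 =764
r71=1000111 pc4: +16 =780
r72=1001000 pc2: +4 =784
r73=1001001 pc3: +8 =792
r74=1001010 pc3: +8 =800
r75=1001011 pc4: +16 =816
r76=1001100 pc3: +8 =824
r77=1001101 pc4: +16 =840
r78=1001110 pc4: +16 =856
r79=1001111 pc5: +32 =888
r80=1010000 pc2: +4 =892
r81=1010001 pc3: +8 =900
r82=1010010 pc3: +8 =908
r83=1010011 pc4: +16 =924
r84=1010100 pc3: +8 =932
r85=1010101 pc4: +16 =948
r86=1010110 pc4: +16 =964
r87=1010111 pc5: +32 =996
r88=1011000 pc3: +8 =1004
r89=1011001 pc4: +16 =1020
r90=1011010 pc4: +16 =1036
r91=1011011 pc5: +32 =1068
r92=1011100 pc4: +16 =1084
r93=1011101 pc5: +32 =1116
r94=1011110 pc5: +32 =1148
r95=1011111 pc6: +64 =1212
r96=1100000 pc2: +4 =1216
r97=1100001 pc3: +8 =1224

Answer: 1224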